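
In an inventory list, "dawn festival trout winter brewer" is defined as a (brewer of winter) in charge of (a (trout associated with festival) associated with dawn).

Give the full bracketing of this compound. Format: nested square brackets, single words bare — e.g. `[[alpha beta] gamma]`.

[[dawn [festival trout]] [winter brewer]]

At the top level: head "brewer" (specifically "winter brewer"); modifier "dawn festival trout".
"dawn festival trout" → head "trout" (specifically "festival trout"), modifier "dawn".
"festival trout" → head "trout", modifier "festival".
"winter brewer" → head "brewer", modifier "winter".
So the structure is [[dawn [festival trout]] [winter brewer]].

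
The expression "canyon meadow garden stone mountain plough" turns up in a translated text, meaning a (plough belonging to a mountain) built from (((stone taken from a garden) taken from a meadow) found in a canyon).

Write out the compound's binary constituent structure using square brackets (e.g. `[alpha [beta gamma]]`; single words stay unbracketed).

[[canyon [meadow [garden stone]]] [mountain plough]]

Whole compound: head "plough" (specifically "mountain plough"), modifier "canyon meadow garden stone".
Inside "canyon meadow garden stone": head "stone" (specifically "meadow garden stone"), modifier "canyon".
Inside "meadow garden stone": head "stone" (specifically "garden stone"), modifier "meadow".
Inside "garden stone": head "stone", modifier "garden".
Inside "mountain plough": head "plough", modifier "mountain".
Putting it together: [[canyon [meadow [garden stone]]] [mountain plough]].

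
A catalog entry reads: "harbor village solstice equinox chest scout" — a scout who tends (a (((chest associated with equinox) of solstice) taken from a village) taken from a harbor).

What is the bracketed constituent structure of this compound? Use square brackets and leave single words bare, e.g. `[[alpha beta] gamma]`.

[[harbor [village [solstice [equinox chest]]]] scout]

Overall it is a kind of scout; the modifier is "harbor village solstice equinox chest".
"harbor village solstice equinox chest" → head "chest" (specifically "village solstice equinox chest"), modifier "harbor".
"village solstice equinox chest" → head "chest" (specifically "solstice equinox chest"), modifier "village".
"solstice equinox chest" → head "chest" (specifically "equinox chest"), modifier "solstice".
"equinox chest" → head "chest", modifier "equinox".
Putting it together: [[harbor [village [solstice [equinox chest]]]] scout].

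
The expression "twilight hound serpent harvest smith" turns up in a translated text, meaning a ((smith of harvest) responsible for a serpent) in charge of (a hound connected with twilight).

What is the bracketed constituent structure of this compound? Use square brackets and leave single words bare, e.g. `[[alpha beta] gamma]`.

[[twilight hound] [serpent [harvest smith]]]

Overall it is a kind of smith (specifically "serpent harvest smith"); the modifier is "twilight hound".
Inside "twilight hound": head "hound", modifier "twilight".
Inside "serpent harvest smith": head "smith" (specifically "harvest smith"), modifier "serpent".
Inside "harvest smith": head "smith", modifier "harvest".
So the structure is [[twilight hound] [serpent [harvest smith]]].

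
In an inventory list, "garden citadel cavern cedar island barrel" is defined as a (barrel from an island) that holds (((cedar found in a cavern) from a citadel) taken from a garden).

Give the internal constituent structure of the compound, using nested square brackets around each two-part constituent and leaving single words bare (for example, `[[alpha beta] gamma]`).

Overall it is a kind of barrel (specifically "island barrel"); the modifier is "garden citadel cavern cedar".
"garden citadel cavern cedar" → head "cedar" (specifically "citadel cavern cedar"), modifier "garden".
"citadel cavern cedar" → head "cedar" (specifically "cavern cedar"), modifier "citadel".
"cavern cedar" → head "cedar", modifier "cavern".
"island barrel" → head "barrel", modifier "island".
So the structure is [[garden [citadel [cavern cedar]]] [island barrel]].

[[garden [citadel [cavern cedar]]] [island barrel]]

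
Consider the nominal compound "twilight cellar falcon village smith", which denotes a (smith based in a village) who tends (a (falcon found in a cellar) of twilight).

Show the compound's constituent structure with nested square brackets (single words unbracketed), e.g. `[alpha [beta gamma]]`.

Overall it is a kind of smith (specifically "village smith"); the modifier is "twilight cellar falcon".
"twilight cellar falcon" → head "falcon" (specifically "cellar falcon"), modifier "twilight".
"cellar falcon" → head "falcon", modifier "cellar".
"village smith" → head "smith", modifier "village".
Putting it together: [[twilight [cellar falcon]] [village smith]].

[[twilight [cellar falcon]] [village smith]]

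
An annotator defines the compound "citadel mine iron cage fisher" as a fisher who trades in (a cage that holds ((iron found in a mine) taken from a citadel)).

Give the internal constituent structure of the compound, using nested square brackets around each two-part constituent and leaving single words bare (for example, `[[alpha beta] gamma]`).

Whole compound: head "fisher", modifier "citadel mine iron cage".
Inside "citadel mine iron cage": head "cage", modifier "citadel mine iron".
Inside "citadel mine iron": head "iron" (specifically "mine iron"), modifier "citadel".
Inside "mine iron": head "iron", modifier "mine".
So the structure is [[[citadel [mine iron]] cage] fisher].

[[[citadel [mine iron]] cage] fisher]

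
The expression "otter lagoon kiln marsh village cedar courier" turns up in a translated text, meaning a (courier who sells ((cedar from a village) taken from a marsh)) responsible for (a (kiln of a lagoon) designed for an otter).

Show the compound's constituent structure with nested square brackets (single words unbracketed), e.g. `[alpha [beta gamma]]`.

[[otter [lagoon kiln]] [[marsh [village cedar]] courier]]

At the top level: head "courier" (specifically "marsh village cedar courier"); modifier "otter lagoon kiln".
"otter lagoon kiln" → head "kiln" (specifically "lagoon kiln"), modifier "otter".
"lagoon kiln" → head "kiln", modifier "lagoon".
"marsh village cedar courier" → head "courier", modifier "marsh village cedar".
"marsh village cedar" → head "cedar" (specifically "village cedar"), modifier "marsh".
"village cedar" → head "cedar", modifier "village".
Assembled: [[otter [lagoon kiln]] [[marsh [village cedar]] courier]].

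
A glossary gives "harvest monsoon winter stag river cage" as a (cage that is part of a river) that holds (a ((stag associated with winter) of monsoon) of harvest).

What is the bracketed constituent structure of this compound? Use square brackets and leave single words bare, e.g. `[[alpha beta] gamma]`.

[[harvest [monsoon [winter stag]]] [river cage]]

At the top level: head "cage" (specifically "river cage"); modifier "harvest monsoon winter stag".
Inside "harvest monsoon winter stag": head "stag" (specifically "monsoon winter stag"), modifier "harvest".
Inside "monsoon winter stag": head "stag" (specifically "winter stag"), modifier "monsoon".
Inside "winter stag": head "stag", modifier "winter".
Inside "river cage": head "cage", modifier "river".
Assembled: [[harvest [monsoon [winter stag]]] [river cage]].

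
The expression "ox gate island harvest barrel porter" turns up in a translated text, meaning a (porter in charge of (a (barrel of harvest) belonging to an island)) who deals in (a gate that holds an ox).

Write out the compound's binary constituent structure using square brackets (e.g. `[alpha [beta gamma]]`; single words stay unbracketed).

[[ox gate] [[island [harvest barrel]] porter]]

The outermost head in the paraphrase is "porter" (specifically "island harvest barrel porter"), modified by "ox gate".
"ox gate" → head "gate", modifier "ox".
"island harvest barrel porter" → head "porter", modifier "island harvest barrel".
"island harvest barrel" → head "barrel" (specifically "harvest barrel"), modifier "island".
"harvest barrel" → head "barrel", modifier "harvest".
So the structure is [[ox gate] [[island [harvest barrel]] porter]].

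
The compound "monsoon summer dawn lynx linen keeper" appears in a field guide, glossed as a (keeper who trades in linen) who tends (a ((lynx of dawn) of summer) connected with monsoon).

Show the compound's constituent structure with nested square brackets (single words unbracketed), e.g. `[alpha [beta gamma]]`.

Whole compound: head "keeper" (specifically "linen keeper"), modifier "monsoon summer dawn lynx".
Within "monsoon summer dawn lynx", the head is "lynx" (specifically "summer dawn lynx") and the modifier is "monsoon".
Within "summer dawn lynx", the head is "lynx" (specifically "dawn lynx") and the modifier is "summer".
Within "dawn lynx", the head is "lynx" and the modifier is "dawn".
Within "linen keeper", the head is "keeper" and the modifier is "linen".
Assembled: [[monsoon [summer [dawn lynx]]] [linen keeper]].

[[monsoon [summer [dawn lynx]]] [linen keeper]]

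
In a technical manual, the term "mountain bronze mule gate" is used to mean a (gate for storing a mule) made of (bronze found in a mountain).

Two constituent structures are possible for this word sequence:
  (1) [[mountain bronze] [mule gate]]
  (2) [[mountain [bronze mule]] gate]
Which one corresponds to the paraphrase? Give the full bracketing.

[[mountain bronze] [mule gate]]

The paraphrase's head is the "gate" part ("mule gate"); its modifier is "mountain bronze".
That top-level split, carried through the inner groups, gives [[mountain bronze] [mule gate]].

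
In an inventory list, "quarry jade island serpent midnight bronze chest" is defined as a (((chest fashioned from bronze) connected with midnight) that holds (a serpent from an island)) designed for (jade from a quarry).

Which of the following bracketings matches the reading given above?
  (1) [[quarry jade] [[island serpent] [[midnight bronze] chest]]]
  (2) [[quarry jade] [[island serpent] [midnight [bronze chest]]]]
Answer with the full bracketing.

[[quarry jade] [[island serpent] [midnight [bronze chest]]]]

The paraphrase's head is the "chest" part ("island serpent midnight bronze chest"); its modifier is "quarry jade".
That top-level split, carried through the inner groups, gives [[quarry jade] [[island serpent] [midnight [bronze chest]]]].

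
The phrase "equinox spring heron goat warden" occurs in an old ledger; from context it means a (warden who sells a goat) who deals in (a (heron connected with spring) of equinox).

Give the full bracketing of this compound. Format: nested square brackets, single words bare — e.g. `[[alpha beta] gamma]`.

The outermost head in the paraphrase is "warden" (specifically "goat warden"), modified by "equinox spring heron".
Inside "equinox spring heron": head "heron" (specifically "spring heron"), modifier "equinox".
Inside "spring heron": head "heron", modifier "spring".
Inside "goat warden": head "warden", modifier "goat".
So the structure is [[equinox [spring heron]] [goat warden]].

[[equinox [spring heron]] [goat warden]]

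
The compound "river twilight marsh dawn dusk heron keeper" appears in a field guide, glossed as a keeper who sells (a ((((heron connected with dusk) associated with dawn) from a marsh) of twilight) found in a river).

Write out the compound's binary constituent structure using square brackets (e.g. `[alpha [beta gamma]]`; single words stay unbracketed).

Whole compound: head "keeper", modifier "river twilight marsh dawn dusk heron".
"river twilight marsh dawn dusk heron" → head "heron" (specifically "twilight marsh dawn dusk heron"), modifier "river".
"twilight marsh dawn dusk heron" → head "heron" (specifically "marsh dawn dusk heron"), modifier "twilight".
"marsh dawn dusk heron" → head "heron" (specifically "dawn dusk heron"), modifier "marsh".
"dawn dusk heron" → head "heron" (specifically "dusk heron"), modifier "dawn".
"dusk heron" → head "heron", modifier "dusk".
Assembled: [[river [twilight [marsh [dawn [dusk heron]]]]] keeper].

[[river [twilight [marsh [dawn [dusk heron]]]]] keeper]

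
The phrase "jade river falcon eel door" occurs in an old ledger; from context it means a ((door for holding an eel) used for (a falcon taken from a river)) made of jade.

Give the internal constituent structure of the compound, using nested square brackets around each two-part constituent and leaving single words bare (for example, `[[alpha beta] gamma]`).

[jade [[river falcon] [eel door]]]

Overall it is a kind of door (specifically "river falcon eel door"); the modifier is "jade".
Within "river falcon eel door", the head is "door" (specifically "eel door") and the modifier is "river falcon".
Within "river falcon", the head is "falcon" and the modifier is "river".
Within "eel door", the head is "door" and the modifier is "eel".
So the structure is [jade [[river falcon] [eel door]]].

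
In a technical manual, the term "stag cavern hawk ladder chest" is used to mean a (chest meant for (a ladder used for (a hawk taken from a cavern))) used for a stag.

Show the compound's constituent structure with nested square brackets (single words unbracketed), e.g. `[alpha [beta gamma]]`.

At the top level: head "chest" (specifically "cavern hawk ladder chest"); modifier "stag".
Within "cavern hawk ladder chest", the head is "chest" and the modifier is "cavern hawk ladder".
Within "cavern hawk ladder", the head is "ladder" and the modifier is "cavern hawk".
Within "cavern hawk", the head is "hawk" and the modifier is "cavern".
Assembled: [stag [[[cavern hawk] ladder] chest]].

[stag [[[cavern hawk] ladder] chest]]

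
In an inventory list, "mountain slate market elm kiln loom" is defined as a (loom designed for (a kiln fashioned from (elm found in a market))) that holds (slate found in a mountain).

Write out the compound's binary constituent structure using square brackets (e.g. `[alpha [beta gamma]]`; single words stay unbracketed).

[[mountain slate] [[[market elm] kiln] loom]]

The outermost head in the paraphrase is "loom" (specifically "market elm kiln loom"), modified by "mountain slate".
Inside "mountain slate": head "slate", modifier "mountain".
Inside "market elm kiln loom": head "loom", modifier "market elm kiln".
Inside "market elm kiln": head "kiln", modifier "market elm".
Inside "market elm": head "elm", modifier "market".
Putting it together: [[mountain slate] [[[market elm] kiln] loom]].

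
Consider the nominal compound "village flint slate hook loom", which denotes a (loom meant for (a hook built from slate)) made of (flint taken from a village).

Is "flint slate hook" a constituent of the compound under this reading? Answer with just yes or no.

no

The top-level split is [village flint] [slate hook loom]; the full structure is [[village flint] [[slate hook] loom]].
"flint slate hook" straddles a constituent boundary, so it is not a single unit.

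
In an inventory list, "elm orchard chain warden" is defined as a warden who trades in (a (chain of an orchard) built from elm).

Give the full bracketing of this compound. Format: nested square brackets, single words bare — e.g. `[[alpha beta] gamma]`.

The outermost head in the paraphrase is "warden", modified by "elm orchard chain".
Inside "elm orchard chain": head "chain" (specifically "orchard chain"), modifier "elm".
Inside "orchard chain": head "chain", modifier "orchard".
Assembled: [[elm [orchard chain]] warden].

[[elm [orchard chain]] warden]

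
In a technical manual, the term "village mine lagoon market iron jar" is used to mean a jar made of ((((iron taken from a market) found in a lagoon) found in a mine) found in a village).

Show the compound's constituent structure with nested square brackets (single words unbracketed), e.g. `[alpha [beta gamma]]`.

[[village [mine [lagoon [market iron]]]] jar]

Overall it is a kind of jar; the modifier is "village mine lagoon market iron".
"village mine lagoon market iron" → head "iron" (specifically "mine lagoon market iron"), modifier "village".
"mine lagoon market iron" → head "iron" (specifically "lagoon market iron"), modifier "mine".
"lagoon market iron" → head "iron" (specifically "market iron"), modifier "lagoon".
"market iron" → head "iron", modifier "market".
Putting it together: [[village [mine [lagoon [market iron]]]] jar].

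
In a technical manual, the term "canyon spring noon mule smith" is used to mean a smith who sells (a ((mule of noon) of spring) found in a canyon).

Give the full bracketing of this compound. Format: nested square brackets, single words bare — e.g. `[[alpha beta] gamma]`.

[[canyon [spring [noon mule]]] smith]

Whole compound: head "smith", modifier "canyon spring noon mule".
"canyon spring noon mule" → head "mule" (specifically "spring noon mule"), modifier "canyon".
"spring noon mule" → head "mule" (specifically "noon mule"), modifier "spring".
"noon mule" → head "mule", modifier "noon".
So the structure is [[canyon [spring [noon mule]]] smith].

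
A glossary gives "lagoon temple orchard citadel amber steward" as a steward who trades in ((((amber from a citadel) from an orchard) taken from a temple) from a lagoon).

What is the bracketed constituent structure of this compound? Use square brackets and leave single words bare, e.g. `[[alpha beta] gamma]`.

[[lagoon [temple [orchard [citadel amber]]]] steward]

Whole compound: head "steward", modifier "lagoon temple orchard citadel amber".
Within "lagoon temple orchard citadel amber", the head is "amber" (specifically "temple orchard citadel amber") and the modifier is "lagoon".
Within "temple orchard citadel amber", the head is "amber" (specifically "orchard citadel amber") and the modifier is "temple".
Within "orchard citadel amber", the head is "amber" (specifically "citadel amber") and the modifier is "orchard".
Within "citadel amber", the head is "amber" and the modifier is "citadel".
So the structure is [[lagoon [temple [orchard [citadel amber]]]] steward].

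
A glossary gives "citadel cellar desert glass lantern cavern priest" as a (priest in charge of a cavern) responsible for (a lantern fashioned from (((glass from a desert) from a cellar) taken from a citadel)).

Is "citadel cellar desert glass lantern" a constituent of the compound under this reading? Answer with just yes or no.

The paraphrase groups the words so that "citadel cellar desert glass lantern" is one unit: it corresponds to a single parenthesized sub-phrase.
The full structure is [[[citadel [cellar [desert glass]]] lantern] [cavern priest]], in which [citadel cellar desert glass lantern] is a constituent.

yes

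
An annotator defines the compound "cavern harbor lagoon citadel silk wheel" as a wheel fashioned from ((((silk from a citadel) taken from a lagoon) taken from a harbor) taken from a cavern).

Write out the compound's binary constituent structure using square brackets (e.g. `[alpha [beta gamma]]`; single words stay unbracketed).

Overall it is a kind of wheel; the modifier is "cavern harbor lagoon citadel silk".
Within "cavern harbor lagoon citadel silk", the head is "silk" (specifically "harbor lagoon citadel silk") and the modifier is "cavern".
Within "harbor lagoon citadel silk", the head is "silk" (specifically "lagoon citadel silk") and the modifier is "harbor".
Within "lagoon citadel silk", the head is "silk" (specifically "citadel silk") and the modifier is "lagoon".
Within "citadel silk", the head is "silk" and the modifier is "citadel".
Putting it together: [[cavern [harbor [lagoon [citadel silk]]]] wheel].

[[cavern [harbor [lagoon [citadel silk]]]] wheel]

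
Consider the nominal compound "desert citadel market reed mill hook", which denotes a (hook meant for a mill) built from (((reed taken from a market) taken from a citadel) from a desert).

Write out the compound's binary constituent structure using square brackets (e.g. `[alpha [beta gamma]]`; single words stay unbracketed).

[[desert [citadel [market reed]]] [mill hook]]

Whole compound: head "hook" (specifically "mill hook"), modifier "desert citadel market reed".
"desert citadel market reed" → head "reed" (specifically "citadel market reed"), modifier "desert".
"citadel market reed" → head "reed" (specifically "market reed"), modifier "citadel".
"market reed" → head "reed", modifier "market".
"mill hook" → head "hook", modifier "mill".
Putting it together: [[desert [citadel [market reed]]] [mill hook]].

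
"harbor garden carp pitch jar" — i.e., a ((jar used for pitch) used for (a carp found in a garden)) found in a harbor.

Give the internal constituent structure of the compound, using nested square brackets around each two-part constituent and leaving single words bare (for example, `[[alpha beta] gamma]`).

Whole compound: head "jar" (specifically "garden carp pitch jar"), modifier "harbor".
Within "garden carp pitch jar", the head is "jar" (specifically "pitch jar") and the modifier is "garden carp".
Within "garden carp", the head is "carp" and the modifier is "garden".
Within "pitch jar", the head is "jar" and the modifier is "pitch".
Putting it together: [harbor [[garden carp] [pitch jar]]].

[harbor [[garden carp] [pitch jar]]]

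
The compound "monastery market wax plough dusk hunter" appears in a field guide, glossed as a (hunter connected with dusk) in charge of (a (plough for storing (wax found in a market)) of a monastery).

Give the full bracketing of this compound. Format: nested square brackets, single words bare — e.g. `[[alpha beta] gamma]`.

[[monastery [[market wax] plough]] [dusk hunter]]

Overall it is a kind of hunter (specifically "dusk hunter"); the modifier is "monastery market wax plough".
Inside "monastery market wax plough": head "plough" (specifically "market wax plough"), modifier "monastery".
Inside "market wax plough": head "plough", modifier "market wax".
Inside "market wax": head "wax", modifier "market".
Inside "dusk hunter": head "hunter", modifier "dusk".
So the structure is [[monastery [[market wax] plough]] [dusk hunter]].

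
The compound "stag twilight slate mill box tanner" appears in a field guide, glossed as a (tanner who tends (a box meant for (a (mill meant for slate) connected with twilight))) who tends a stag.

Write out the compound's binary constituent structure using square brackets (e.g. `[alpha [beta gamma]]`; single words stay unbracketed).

[stag [[[twilight [slate mill]] box] tanner]]

The outermost head in the paraphrase is "tanner" (specifically "twilight slate mill box tanner"), modified by "stag".
Within "twilight slate mill box tanner", the head is "tanner" and the modifier is "twilight slate mill box".
Within "twilight slate mill box", the head is "box" and the modifier is "twilight slate mill".
Within "twilight slate mill", the head is "mill" (specifically "slate mill") and the modifier is "twilight".
Within "slate mill", the head is "mill" and the modifier is "slate".
Putting it together: [stag [[[twilight [slate mill]] box] tanner]].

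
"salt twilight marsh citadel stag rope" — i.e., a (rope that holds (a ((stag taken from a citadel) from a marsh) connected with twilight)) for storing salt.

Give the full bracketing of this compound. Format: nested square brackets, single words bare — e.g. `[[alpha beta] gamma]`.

[salt [[twilight [marsh [citadel stag]]] rope]]

Overall it is a kind of rope (specifically "twilight marsh citadel stag rope"); the modifier is "salt".
Inside "twilight marsh citadel stag rope": head "rope", modifier "twilight marsh citadel stag".
Inside "twilight marsh citadel stag": head "stag" (specifically "marsh citadel stag"), modifier "twilight".
Inside "marsh citadel stag": head "stag" (specifically "citadel stag"), modifier "marsh".
Inside "citadel stag": head "stag", modifier "citadel".
Putting it together: [salt [[twilight [marsh [citadel stag]]] rope]].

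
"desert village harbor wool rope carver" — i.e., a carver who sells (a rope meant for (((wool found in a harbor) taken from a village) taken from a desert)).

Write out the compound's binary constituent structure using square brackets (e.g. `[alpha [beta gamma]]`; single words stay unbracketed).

The outermost head in the paraphrase is "carver", modified by "desert village harbor wool rope".
Within "desert village harbor wool rope", the head is "rope" and the modifier is "desert village harbor wool".
Within "desert village harbor wool", the head is "wool" (specifically "village harbor wool") and the modifier is "desert".
Within "village harbor wool", the head is "wool" (specifically "harbor wool") and the modifier is "village".
Within "harbor wool", the head is "wool" and the modifier is "harbor".
Assembled: [[[desert [village [harbor wool]]] rope] carver].

[[[desert [village [harbor wool]]] rope] carver]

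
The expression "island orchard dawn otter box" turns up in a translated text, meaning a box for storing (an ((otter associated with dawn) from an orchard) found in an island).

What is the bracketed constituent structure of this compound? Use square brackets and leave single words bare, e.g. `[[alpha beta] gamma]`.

[[island [orchard [dawn otter]]] box]

Overall it is a kind of box; the modifier is "island orchard dawn otter".
Within "island orchard dawn otter", the head is "otter" (specifically "orchard dawn otter") and the modifier is "island".
Within "orchard dawn otter", the head is "otter" (specifically "dawn otter") and the modifier is "orchard".
Within "dawn otter", the head is "otter" and the modifier is "dawn".
So the structure is [[island [orchard [dawn otter]]] box].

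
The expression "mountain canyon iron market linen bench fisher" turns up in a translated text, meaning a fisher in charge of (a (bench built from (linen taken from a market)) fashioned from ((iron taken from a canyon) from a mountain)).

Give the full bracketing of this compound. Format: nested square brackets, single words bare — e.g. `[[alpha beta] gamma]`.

Overall it is a kind of fisher; the modifier is "mountain canyon iron market linen bench".
Inside "mountain canyon iron market linen bench": head "bench" (specifically "market linen bench"), modifier "mountain canyon iron".
Inside "mountain canyon iron": head "iron" (specifically "canyon iron"), modifier "mountain".
Inside "canyon iron": head "iron", modifier "canyon".
Inside "market linen bench": head "bench", modifier "market linen".
Inside "market linen": head "linen", modifier "market".
So the structure is [[[mountain [canyon iron]] [[market linen] bench]] fisher].

[[[mountain [canyon iron]] [[market linen] bench]] fisher]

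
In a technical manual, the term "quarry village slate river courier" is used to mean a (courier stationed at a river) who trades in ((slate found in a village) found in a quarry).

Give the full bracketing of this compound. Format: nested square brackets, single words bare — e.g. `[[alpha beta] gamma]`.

The outermost head in the paraphrase is "courier" (specifically "river courier"), modified by "quarry village slate".
"quarry village slate" → head "slate" (specifically "village slate"), modifier "quarry".
"village slate" → head "slate", modifier "village".
"river courier" → head "courier", modifier "river".
Assembled: [[quarry [village slate]] [river courier]].

[[quarry [village slate]] [river courier]]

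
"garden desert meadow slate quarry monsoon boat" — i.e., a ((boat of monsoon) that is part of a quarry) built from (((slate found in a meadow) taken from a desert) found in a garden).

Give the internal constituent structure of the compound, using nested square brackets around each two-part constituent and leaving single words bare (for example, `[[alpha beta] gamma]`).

[[garden [desert [meadow slate]]] [quarry [monsoon boat]]]

Overall it is a kind of boat (specifically "quarry monsoon boat"); the modifier is "garden desert meadow slate".
Within "garden desert meadow slate", the head is "slate" (specifically "desert meadow slate") and the modifier is "garden".
Within "desert meadow slate", the head is "slate" (specifically "meadow slate") and the modifier is "desert".
Within "meadow slate", the head is "slate" and the modifier is "meadow".
Within "quarry monsoon boat", the head is "boat" (specifically "monsoon boat") and the modifier is "quarry".
Within "monsoon boat", the head is "boat" and the modifier is "monsoon".
Putting it together: [[garden [desert [meadow slate]]] [quarry [monsoon boat]]].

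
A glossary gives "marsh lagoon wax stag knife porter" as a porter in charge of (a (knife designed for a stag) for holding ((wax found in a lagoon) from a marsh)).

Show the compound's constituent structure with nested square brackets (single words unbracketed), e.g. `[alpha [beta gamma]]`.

[[[marsh [lagoon wax]] [stag knife]] porter]

Whole compound: head "porter", modifier "marsh lagoon wax stag knife".
Inside "marsh lagoon wax stag knife": head "knife" (specifically "stag knife"), modifier "marsh lagoon wax".
Inside "marsh lagoon wax": head "wax" (specifically "lagoon wax"), modifier "marsh".
Inside "lagoon wax": head "wax", modifier "lagoon".
Inside "stag knife": head "knife", modifier "stag".
So the structure is [[[marsh [lagoon wax]] [stag knife]] porter].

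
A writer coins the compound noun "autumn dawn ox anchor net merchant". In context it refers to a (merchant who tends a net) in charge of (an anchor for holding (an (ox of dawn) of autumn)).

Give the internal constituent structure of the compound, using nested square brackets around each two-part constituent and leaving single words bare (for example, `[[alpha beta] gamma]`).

Whole compound: head "merchant" (specifically "net merchant"), modifier "autumn dawn ox anchor".
Within "autumn dawn ox anchor", the head is "anchor" and the modifier is "autumn dawn ox".
Within "autumn dawn ox", the head is "ox" (specifically "dawn ox") and the modifier is "autumn".
Within "dawn ox", the head is "ox" and the modifier is "dawn".
Within "net merchant", the head is "merchant" and the modifier is "net".
Putting it together: [[[autumn [dawn ox]] anchor] [net merchant]].

[[[autumn [dawn ox]] anchor] [net merchant]]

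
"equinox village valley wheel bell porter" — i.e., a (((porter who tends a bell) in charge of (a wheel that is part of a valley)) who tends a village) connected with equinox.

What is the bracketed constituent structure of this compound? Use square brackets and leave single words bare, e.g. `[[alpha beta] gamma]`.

Overall it is a kind of porter (specifically "village valley wheel bell porter"); the modifier is "equinox".
Inside "village valley wheel bell porter": head "porter" (specifically "valley wheel bell porter"), modifier "village".
Inside "valley wheel bell porter": head "porter" (specifically "bell porter"), modifier "valley wheel".
Inside "valley wheel": head "wheel", modifier "valley".
Inside "bell porter": head "porter", modifier "bell".
Putting it together: [equinox [village [[valley wheel] [bell porter]]]].

[equinox [village [[valley wheel] [bell porter]]]]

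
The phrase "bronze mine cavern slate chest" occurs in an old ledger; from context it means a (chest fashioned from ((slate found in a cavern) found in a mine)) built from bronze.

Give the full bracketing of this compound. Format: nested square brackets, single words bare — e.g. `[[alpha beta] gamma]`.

The outermost head in the paraphrase is "chest" (specifically "mine cavern slate chest"), modified by "bronze".
Within "mine cavern slate chest", the head is "chest" and the modifier is "mine cavern slate".
Within "mine cavern slate", the head is "slate" (specifically "cavern slate") and the modifier is "mine".
Within "cavern slate", the head is "slate" and the modifier is "cavern".
So the structure is [bronze [[mine [cavern slate]] chest]].

[bronze [[mine [cavern slate]] chest]]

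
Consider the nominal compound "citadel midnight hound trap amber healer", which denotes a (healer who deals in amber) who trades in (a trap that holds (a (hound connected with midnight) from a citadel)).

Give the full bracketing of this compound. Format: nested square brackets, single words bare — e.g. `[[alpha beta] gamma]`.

[[[citadel [midnight hound]] trap] [amber healer]]

Whole compound: head "healer" (specifically "amber healer"), modifier "citadel midnight hound trap".
Within "citadel midnight hound trap", the head is "trap" and the modifier is "citadel midnight hound".
Within "citadel midnight hound", the head is "hound" (specifically "midnight hound") and the modifier is "citadel".
Within "midnight hound", the head is "hound" and the modifier is "midnight".
Within "amber healer", the head is "healer" and the modifier is "amber".
Putting it together: [[[citadel [midnight hound]] trap] [amber healer]].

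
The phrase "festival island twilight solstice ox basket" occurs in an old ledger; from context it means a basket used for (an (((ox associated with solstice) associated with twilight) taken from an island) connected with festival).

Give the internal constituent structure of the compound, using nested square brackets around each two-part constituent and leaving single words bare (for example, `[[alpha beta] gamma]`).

[[festival [island [twilight [solstice ox]]]] basket]

Overall it is a kind of basket; the modifier is "festival island twilight solstice ox".
"festival island twilight solstice ox" → head "ox" (specifically "island twilight solstice ox"), modifier "festival".
"island twilight solstice ox" → head "ox" (specifically "twilight solstice ox"), modifier "island".
"twilight solstice ox" → head "ox" (specifically "solstice ox"), modifier "twilight".
"solstice ox" → head "ox", modifier "solstice".
So the structure is [[festival [island [twilight [solstice ox]]]] basket].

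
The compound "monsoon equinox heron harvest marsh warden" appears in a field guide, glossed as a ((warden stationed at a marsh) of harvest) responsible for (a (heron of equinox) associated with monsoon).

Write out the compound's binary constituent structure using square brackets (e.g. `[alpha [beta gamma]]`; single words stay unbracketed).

[[monsoon [equinox heron]] [harvest [marsh warden]]]

At the top level: head "warden" (specifically "harvest marsh warden"); modifier "monsoon equinox heron".
"monsoon equinox heron" → head "heron" (specifically "equinox heron"), modifier "monsoon".
"equinox heron" → head "heron", modifier "equinox".
"harvest marsh warden" → head "warden" (specifically "marsh warden"), modifier "harvest".
"marsh warden" → head "warden", modifier "marsh".
Assembled: [[monsoon [equinox heron]] [harvest [marsh warden]]].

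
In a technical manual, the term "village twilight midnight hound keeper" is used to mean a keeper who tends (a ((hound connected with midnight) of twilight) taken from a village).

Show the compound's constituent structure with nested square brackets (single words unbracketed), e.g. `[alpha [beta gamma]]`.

Overall it is a kind of keeper; the modifier is "village twilight midnight hound".
"village twilight midnight hound" → head "hound" (specifically "twilight midnight hound"), modifier "village".
"twilight midnight hound" → head "hound" (specifically "midnight hound"), modifier "twilight".
"midnight hound" → head "hound", modifier "midnight".
Assembled: [[village [twilight [midnight hound]]] keeper].

[[village [twilight [midnight hound]]] keeper]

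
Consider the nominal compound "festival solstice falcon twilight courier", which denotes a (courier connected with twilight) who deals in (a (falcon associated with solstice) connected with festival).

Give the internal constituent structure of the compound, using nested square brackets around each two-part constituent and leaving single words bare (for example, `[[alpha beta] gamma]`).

[[festival [solstice falcon]] [twilight courier]]

Whole compound: head "courier" (specifically "twilight courier"), modifier "festival solstice falcon".
"festival solstice falcon" → head "falcon" (specifically "solstice falcon"), modifier "festival".
"solstice falcon" → head "falcon", modifier "solstice".
"twilight courier" → head "courier", modifier "twilight".
So the structure is [[festival [solstice falcon]] [twilight courier]].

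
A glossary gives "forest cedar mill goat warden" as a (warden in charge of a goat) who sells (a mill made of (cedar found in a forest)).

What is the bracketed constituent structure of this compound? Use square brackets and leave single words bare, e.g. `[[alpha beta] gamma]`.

[[[forest cedar] mill] [goat warden]]

Whole compound: head "warden" (specifically "goat warden"), modifier "forest cedar mill".
Inside "forest cedar mill": head "mill", modifier "forest cedar".
Inside "forest cedar": head "cedar", modifier "forest".
Inside "goat warden": head "warden", modifier "goat".
Assembled: [[[forest cedar] mill] [goat warden]].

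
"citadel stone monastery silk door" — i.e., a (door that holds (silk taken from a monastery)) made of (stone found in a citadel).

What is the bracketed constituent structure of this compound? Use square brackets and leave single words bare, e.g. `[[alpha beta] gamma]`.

[[citadel stone] [[monastery silk] door]]

At the top level: head "door" (specifically "monastery silk door"); modifier "citadel stone".
Inside "citadel stone": head "stone", modifier "citadel".
Inside "monastery silk door": head "door", modifier "monastery silk".
Inside "monastery silk": head "silk", modifier "monastery".
So the structure is [[citadel stone] [[monastery silk] door]].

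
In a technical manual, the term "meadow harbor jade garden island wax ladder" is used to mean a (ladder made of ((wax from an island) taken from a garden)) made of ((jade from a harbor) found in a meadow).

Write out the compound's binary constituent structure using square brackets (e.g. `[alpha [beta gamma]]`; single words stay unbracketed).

At the top level: head "ladder" (specifically "garden island wax ladder"); modifier "meadow harbor jade".
Within "meadow harbor jade", the head is "jade" (specifically "harbor jade") and the modifier is "meadow".
Within "harbor jade", the head is "jade" and the modifier is "harbor".
Within "garden island wax ladder", the head is "ladder" and the modifier is "garden island wax".
Within "garden island wax", the head is "wax" (specifically "island wax") and the modifier is "garden".
Within "island wax", the head is "wax" and the modifier is "island".
So the structure is [[meadow [harbor jade]] [[garden [island wax]] ladder]].

[[meadow [harbor jade]] [[garden [island wax]] ladder]]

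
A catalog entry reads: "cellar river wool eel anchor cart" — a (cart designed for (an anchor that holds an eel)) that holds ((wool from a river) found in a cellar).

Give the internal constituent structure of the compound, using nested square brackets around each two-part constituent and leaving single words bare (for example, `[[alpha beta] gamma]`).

[[cellar [river wool]] [[eel anchor] cart]]

Overall it is a kind of cart (specifically "eel anchor cart"); the modifier is "cellar river wool".
Within "cellar river wool", the head is "wool" (specifically "river wool") and the modifier is "cellar".
Within "river wool", the head is "wool" and the modifier is "river".
Within "eel anchor cart", the head is "cart" and the modifier is "eel anchor".
Within "eel anchor", the head is "anchor" and the modifier is "eel".
Putting it together: [[cellar [river wool]] [[eel anchor] cart]].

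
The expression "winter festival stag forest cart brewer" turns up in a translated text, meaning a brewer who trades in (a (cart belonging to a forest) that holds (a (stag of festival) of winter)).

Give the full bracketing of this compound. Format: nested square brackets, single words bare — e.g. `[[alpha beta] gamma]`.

[[[winter [festival stag]] [forest cart]] brewer]

The outermost head in the paraphrase is "brewer", modified by "winter festival stag forest cart".
Inside "winter festival stag forest cart": head "cart" (specifically "forest cart"), modifier "winter festival stag".
Inside "winter festival stag": head "stag" (specifically "festival stag"), modifier "winter".
Inside "festival stag": head "stag", modifier "festival".
Inside "forest cart": head "cart", modifier "forest".
Putting it together: [[[winter [festival stag]] [forest cart]] brewer].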